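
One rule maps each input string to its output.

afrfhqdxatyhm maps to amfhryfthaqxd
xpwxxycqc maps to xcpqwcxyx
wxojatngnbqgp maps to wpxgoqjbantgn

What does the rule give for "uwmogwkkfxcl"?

ulwcmxofgkwk

The transformation: take characters alternately from the front and the back (1st, last, 2nd, 2nd-last, ...).
Applying that to "uwmogwkkfxcl" gives "ulwcmxofgkwk".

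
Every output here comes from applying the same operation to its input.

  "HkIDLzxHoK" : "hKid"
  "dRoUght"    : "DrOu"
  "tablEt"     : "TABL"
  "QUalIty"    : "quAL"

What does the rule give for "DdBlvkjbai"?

dDbL

What's happening: flip the case of every letter, then keep only the first 4 characters.
For "DdBlvkjbai", step one produces "dDbLVKJBAI"; step two turns that into "dDbL".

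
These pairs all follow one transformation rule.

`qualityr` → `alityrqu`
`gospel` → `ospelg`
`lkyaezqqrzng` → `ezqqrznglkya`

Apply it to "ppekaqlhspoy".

aqlhspoyppek

Looking at the pairs, the operation is to swap the front and back halves of the string, then move the last 2 characters to the front (rotate right by 2).
On "ppekaqlhspoy": the first step gives "lhspoyppekaq", and the second then gives "aqlhspoyppek".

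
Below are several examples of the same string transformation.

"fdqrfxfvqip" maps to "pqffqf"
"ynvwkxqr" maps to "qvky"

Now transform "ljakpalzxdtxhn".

The rule is to keep every other character starting from the first (positions 1st, 3rd, 5th, ...), then swap the first and last characters.
Starting from "ljakpalzxdtxhn": after the first operation, "laplxth"; after the second, "haplxtl".
(Check on "fdqrfxfvqip": → "fqffqp" → "pqffqf" ✓)

haplxtl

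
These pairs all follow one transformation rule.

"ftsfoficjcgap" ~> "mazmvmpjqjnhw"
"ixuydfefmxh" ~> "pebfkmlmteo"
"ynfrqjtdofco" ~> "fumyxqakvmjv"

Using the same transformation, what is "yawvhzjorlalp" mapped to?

fhdcogqvyshsw

What's happening: shift every letter 7 places forward in the alphabet (wrapping around).
Doing the same to "yawvhzjorlalp": "fhdcogqvyshsw".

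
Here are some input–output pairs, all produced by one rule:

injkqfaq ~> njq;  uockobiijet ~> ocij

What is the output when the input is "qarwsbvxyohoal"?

arxyl

In each case the input is transformed by: swap each adjacent pair of characters (1↔2, 3↔4, ...), then keep one character in every 3, starting at position 1 (positions 1st, 4th, 7th, ...).
For "qarwsbvxyohoal", step one produces "aqwrbsxvoyohla"; step two turns that into "arxyl".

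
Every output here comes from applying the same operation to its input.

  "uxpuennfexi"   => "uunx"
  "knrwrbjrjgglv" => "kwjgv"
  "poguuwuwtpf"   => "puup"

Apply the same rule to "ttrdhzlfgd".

Looking at the pairs, the operation is to keep one character in every 3, starting at position 1 (positions 1st, 4th, 7th, ...).
On "ttrdhzlfgd" that produces "tdld".

tdld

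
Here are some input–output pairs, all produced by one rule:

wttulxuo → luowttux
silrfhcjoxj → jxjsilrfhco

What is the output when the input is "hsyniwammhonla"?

What's happening: move the last 3 characters to the front (rotate right by 3), then swap the first and last characters.
For "hsyniwammhonla", step one produces "nlahsyniwammho"; step two turns that into "olahsyniwammhn".
(Check on "silrfhcjoxj": → "oxjsilrfhcj" → "jxjsilrfhco" ✓)

olahsyniwammhn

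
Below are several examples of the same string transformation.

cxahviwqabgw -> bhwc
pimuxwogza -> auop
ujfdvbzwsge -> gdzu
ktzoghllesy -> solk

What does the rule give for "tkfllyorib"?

blot

The pattern: keep one character in every 3, starting at position 1 (positions 1st, 4th, 7th, ...), then swap the first and last characters.
For "tkfllyorib" the result is "blot".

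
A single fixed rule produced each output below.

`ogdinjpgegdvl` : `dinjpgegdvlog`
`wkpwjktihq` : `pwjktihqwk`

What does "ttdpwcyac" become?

Looking at the pairs, the operation is to move the first 2 characters to the end (rotate left by 2).
So "ttdpwcyac" becomes "dpwcyactt".

dpwcyactt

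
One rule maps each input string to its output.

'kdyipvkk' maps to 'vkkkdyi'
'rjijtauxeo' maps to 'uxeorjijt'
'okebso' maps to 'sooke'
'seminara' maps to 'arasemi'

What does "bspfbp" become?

bpbsp

What's happening: swap the front and back halves of the string, then delete the first character.
Working it through for "bspfbp": intermediate "fbpbsp", final "bpbsp".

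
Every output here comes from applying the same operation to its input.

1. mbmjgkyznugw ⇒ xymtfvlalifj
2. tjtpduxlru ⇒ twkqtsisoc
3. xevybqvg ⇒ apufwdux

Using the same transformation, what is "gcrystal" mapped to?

The pattern: shift every letter 1 place backward in the alphabet (wrapping around), then swap the front and back halves of the string.
For "gcrystal", step one produces "fbqxrszk"; step two turns that into "rszkfbqx".

rszkfbqx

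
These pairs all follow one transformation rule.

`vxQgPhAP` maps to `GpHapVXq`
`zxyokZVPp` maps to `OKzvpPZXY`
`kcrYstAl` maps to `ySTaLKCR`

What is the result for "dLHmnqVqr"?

MNQvQRDlh

What's happening: move the first 3 characters to the end (rotate left by 3), then flip the case of every letter.
Starting from "dLHmnqVqr": after the first operation, "mnqVqrdLH"; after the second, "MNQvQRDlh".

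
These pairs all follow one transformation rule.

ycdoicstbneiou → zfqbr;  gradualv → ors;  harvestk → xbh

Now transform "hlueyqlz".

ivw

Rule — keep one character in every 3, starting at position 2 (positions 2nd, 5th, 8th, ...), then shift every letter 3 places backward in the alphabet (wrapping around).
Starting from "hlueyqlz": after the first operation, "lyz"; after the second, "ivw".
(Check on "harvestk": → "aek" → "xbh" ✓)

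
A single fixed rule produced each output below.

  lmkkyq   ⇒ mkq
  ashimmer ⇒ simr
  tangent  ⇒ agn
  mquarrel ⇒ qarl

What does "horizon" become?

In each case the input is transformed by: keep every other character starting from the second (positions 2nd, 4th, 6th, ...).
"horizon" → "oio".

oio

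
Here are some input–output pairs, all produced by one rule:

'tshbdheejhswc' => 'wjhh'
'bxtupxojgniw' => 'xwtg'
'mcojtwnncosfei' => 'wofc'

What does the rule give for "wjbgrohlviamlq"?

Rule — keep one character in every 3, starting at position 3 (positions 3rd, 6th, 9th, ...), then sort the characters into reverse alphabetical order.
Working it through for "wjbgrohlviamlq": intermediate "bovm", final "vomb".

vomb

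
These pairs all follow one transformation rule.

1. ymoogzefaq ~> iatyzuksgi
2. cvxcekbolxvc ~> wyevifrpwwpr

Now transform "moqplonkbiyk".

The transformation: shift every letter 6 places backward in the alphabet (wrapping around), then move the first 3 characters to the end (rotate left by 3).
"moqplonkbiyk" → "gikjfihevcse" → "jfihevcsegik".

jfihevcsegik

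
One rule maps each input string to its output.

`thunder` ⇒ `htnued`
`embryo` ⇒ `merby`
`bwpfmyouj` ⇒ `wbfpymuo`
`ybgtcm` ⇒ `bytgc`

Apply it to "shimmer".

hsmiem

Each output is the input with this applied: delete the last character, then swap each adjacent pair of characters (1↔2, 3↔4, ...).
On "shimmer": the first step gives "shimme", and the second then gives "hsmiem".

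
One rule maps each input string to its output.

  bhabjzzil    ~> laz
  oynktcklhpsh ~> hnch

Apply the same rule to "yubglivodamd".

dbid

Looking at the pairs, the operation is to keep one character in every 3, starting at position 3 (positions 3rd, 6th, 9th, ...), then move the last character to the front.
On "yubglivodamd": the first step gives "bidd", and the second then gives "dbid".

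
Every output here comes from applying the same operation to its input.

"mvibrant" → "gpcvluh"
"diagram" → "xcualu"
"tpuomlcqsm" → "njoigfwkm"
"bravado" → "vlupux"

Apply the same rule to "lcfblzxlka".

What's happening: delete the last character, then shift every letter 6 places backward in the alphabet (wrapping around).
So "lcfblzxlka" becomes "fwzvftrfe".

fwzvftrfe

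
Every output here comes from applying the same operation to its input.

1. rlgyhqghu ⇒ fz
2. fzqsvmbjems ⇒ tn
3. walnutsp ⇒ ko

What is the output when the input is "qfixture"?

Rule — shift every letter 12 places backward in the alphabet (wrapping around), then keep only the first 2 characters.
On "qfixture": the first step gives "etwlhifs", and the second then gives "et".

et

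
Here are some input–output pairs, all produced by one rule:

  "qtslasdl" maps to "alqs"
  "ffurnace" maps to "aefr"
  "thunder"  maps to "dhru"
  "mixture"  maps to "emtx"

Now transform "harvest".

Each output is the input with this applied: sort the characters into alphabetical order, then keep every other character starting from the first (positions 1st, 3rd, 5th, ...).
"harvest" → "aehrstv" → "ahsv".
(Check on "qtslasdl": → "adllqsst" → "alqs" ✓)

ahsv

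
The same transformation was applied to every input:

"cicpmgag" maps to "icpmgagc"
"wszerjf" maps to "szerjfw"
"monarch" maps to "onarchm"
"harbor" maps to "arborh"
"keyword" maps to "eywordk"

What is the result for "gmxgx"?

What's happening: move the first character to the end.
For "gmxgx" the result is "mxgxg".

mxgxg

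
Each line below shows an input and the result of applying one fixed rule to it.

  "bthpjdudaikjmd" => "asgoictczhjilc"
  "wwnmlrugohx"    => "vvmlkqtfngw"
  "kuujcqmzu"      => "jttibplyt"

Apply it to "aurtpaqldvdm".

ztqsozpkcucl

The pattern: shift every letter 1 place backward in the alphabet (wrapping around).
Applying that to "aurtpaqldvdm" gives "ztqsozpkcucl".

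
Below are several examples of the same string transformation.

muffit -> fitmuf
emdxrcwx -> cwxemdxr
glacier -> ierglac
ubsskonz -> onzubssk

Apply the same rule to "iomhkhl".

khliomh

The transformation: move the last 3 characters to the front (rotate right by 3).
"iomhkhl" → "khliomh".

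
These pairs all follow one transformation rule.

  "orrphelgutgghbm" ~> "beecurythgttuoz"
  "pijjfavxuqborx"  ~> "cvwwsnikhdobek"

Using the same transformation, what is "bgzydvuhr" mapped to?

Each output is the input with this applied: shift every letter 13 places forward in the alphabet (wrapping around) — i.e. ROT13.
"bgzydvuhr" → "otmlqihue".

otmlqihue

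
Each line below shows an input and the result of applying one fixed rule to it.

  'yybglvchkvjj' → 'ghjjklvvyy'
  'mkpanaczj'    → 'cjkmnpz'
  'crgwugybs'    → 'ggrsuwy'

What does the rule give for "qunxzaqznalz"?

The rule is to sort the characters into alphabetical order, then delete the first 2 characters.
Applying both steps to "qunxzaqznalz": "aalnnqquxzzz", then "lnnqquxzzz".

lnnqquxzzz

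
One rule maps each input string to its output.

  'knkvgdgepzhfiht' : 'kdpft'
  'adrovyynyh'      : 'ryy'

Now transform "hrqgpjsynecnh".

The pattern: keep one character in every 3, starting at position 3 (positions 3rd, 6th, 9th, ...).
On "hrqgpjsynecnh" that produces "qjnn".

qjnn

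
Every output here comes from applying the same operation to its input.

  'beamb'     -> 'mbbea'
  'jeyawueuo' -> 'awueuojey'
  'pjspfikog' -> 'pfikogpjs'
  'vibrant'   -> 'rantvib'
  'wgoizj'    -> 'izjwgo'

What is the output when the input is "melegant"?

egantmel

The transformation: move the first 3 characters to the end (rotate left by 3).
On "melegant" that produces "egantmel".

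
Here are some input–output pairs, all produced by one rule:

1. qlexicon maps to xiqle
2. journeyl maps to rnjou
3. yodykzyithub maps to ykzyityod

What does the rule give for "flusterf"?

Rule — delete the last 3 characters, then move the first 3 characters to the end (rotate left by 3).
"flusterf" → "stflu".

stflu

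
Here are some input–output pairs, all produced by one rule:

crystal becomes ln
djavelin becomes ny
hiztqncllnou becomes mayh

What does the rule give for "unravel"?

er

In each case the input is transformed by: shift every letter 13 places forward in the alphabet (wrapping around) — i.e. ROT13, then keep one character in every 3, starting at position 3 (positions 3rd, 6th, 9th, ...).
"unravel" → "haeniry" → "er".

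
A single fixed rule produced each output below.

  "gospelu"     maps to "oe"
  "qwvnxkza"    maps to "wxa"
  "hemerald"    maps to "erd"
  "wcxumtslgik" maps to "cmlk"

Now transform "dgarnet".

Each output is the input with this applied: keep one character in every 3, starting at position 2 (positions 2nd, 5th, 8th, ...).
"dgarnet" → "gn".

gn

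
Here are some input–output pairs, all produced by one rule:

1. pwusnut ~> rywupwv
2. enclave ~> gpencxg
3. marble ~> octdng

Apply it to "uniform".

wpkhqto

Rule — shift every letter 2 places forward in the alphabet (wrapping around).
For "uniform" the result is "wpkhqto".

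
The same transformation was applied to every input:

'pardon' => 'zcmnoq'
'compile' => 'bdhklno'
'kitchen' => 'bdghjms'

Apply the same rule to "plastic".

The pattern: sort the characters into alphabetical order, then shift every letter 1 place backward in the alphabet (wrapping around).
For "plastic", step one produces "acilpst"; step two turns that into "zbhkors".
(Check on "compile": → "ceilmop" → "bdhklno" ✓)

zbhkors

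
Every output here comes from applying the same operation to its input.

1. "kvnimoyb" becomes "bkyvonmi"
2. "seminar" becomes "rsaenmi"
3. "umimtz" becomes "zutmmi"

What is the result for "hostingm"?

mhgonsit

Rule — reverse the string, then take characters alternately from the front and the back (1st, last, 2nd, 2nd-last, ...).
For "hostingm", step one produces "mgnitsoh"; step two turns that into "mhgonsit".
(Check on "kvnimoyb": → "byominvk" → "bkyvonmi" ✓)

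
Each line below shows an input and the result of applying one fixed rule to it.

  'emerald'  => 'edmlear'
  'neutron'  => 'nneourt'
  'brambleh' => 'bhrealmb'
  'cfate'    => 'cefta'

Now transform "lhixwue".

The pattern: take characters alternately from the front and the back (1st, last, 2nd, 2nd-last, ...).
Doing the same to "lhixwue": "lehuiwx".

lehuiwx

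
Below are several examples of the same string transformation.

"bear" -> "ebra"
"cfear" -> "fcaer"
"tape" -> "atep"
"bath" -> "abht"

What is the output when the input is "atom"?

tamo

The rule is to swap each adjacent pair of characters (1↔2, 3↔4, ...).
For "atom" the result is "tamo".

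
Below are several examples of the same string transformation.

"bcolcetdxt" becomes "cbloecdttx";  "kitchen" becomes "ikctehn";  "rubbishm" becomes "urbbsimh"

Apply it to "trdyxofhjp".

rtydoxhfpj

In each case the input is transformed by: swap each adjacent pair of characters (1↔2, 3↔4, ...).
For "trdyxofhjp" the result is "rtydoxhfpj".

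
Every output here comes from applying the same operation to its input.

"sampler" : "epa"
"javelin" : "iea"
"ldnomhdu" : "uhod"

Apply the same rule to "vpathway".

ywtp

Each output is the input with this applied: keep every other character starting from the second (positions 2nd, 4th, 6th, ...), then reverse the string.
Starting from "vpathway": after the first operation, "ptwy"; after the second, "ywtp".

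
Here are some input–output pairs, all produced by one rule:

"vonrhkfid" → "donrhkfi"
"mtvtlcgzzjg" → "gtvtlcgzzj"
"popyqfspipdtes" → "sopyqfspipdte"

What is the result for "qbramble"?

ebrambl

The transformation: delete the first character, then move the last character to the front.
For "qbramble" the result is "ebrambl".
(Check on "mtvtlcgzzjg": → "tvtlcgzzjg" → "gtvtlcgzzj" ✓)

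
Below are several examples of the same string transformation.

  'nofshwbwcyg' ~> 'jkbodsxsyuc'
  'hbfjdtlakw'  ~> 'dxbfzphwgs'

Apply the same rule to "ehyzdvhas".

The pattern: shift every letter 4 places backward in the alphabet (wrapping around).
"ehyzdvhas" → "aduvzrdwo".

aduvzrdwo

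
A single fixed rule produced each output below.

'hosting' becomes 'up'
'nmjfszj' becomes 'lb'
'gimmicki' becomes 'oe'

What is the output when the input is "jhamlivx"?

ck

In each case the input is transformed by: shift every letter 2 places forward in the alphabet (wrapping around), then keep one character in every 3, starting at position 3 (positions 3rd, 6th, 9th, ...).
Applying both steps to "jhamlivx": "ljconkxz", then "ck".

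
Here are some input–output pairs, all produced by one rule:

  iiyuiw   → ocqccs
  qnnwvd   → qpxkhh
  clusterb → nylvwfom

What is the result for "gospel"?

jyfaim

In each case the input is transformed by: swap the front and back halves of the string, then shift every letter 6 places backward in the alphabet (wrapping around).
Applying both steps to "gospel": "pelgos", then "jyfaim".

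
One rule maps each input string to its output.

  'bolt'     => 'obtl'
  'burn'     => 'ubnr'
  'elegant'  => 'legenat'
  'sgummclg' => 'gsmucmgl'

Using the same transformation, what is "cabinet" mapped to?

acibent

The rule is to swap each adjacent pair of characters (1↔2, 3↔4, ...).
Doing the same to "cabinet": "acibent".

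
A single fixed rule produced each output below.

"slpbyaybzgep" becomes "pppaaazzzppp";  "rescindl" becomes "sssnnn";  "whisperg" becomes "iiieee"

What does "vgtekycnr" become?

tttyyyrrr

In each case the input is transformed by: keep one character in every 3, starting at position 3 (positions 3rd, 6th, 9th, ...), then repeat every character 3 times.
Applying both steps to "vgtekycnr": "tyr", then "tttyyyrrr".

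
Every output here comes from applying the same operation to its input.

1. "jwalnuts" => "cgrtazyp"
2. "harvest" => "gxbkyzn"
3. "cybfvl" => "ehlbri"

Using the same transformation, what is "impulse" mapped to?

svaryko

The rule is to shift every letter 6 places forward in the alphabet (wrapping around), then move the first character to the end.
Applying both steps to "impulse": "osvaryk", then "svaryko".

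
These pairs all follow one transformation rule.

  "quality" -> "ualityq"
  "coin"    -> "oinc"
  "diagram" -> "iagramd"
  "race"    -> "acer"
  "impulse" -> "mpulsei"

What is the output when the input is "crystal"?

Rule — move the first character to the end.
So "crystal" becomes "rystalc".

rystalc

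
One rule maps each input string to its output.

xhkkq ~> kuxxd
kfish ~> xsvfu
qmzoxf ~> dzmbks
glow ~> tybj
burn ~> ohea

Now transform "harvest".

uneirfg

The transformation: shift every letter 13 places forward in the alphabet (wrapping around) — i.e. ROT13.
On "harvest" that produces "uneirfg".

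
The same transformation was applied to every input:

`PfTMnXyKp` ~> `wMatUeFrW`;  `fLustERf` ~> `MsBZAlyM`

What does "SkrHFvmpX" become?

In each case the input is transformed by: flip the case of every letter, then shift every letter 7 places forward in the alphabet (wrapping around).
For "SkrHFvmpX" the result is "zRYomCTWe".

zRYomCTWe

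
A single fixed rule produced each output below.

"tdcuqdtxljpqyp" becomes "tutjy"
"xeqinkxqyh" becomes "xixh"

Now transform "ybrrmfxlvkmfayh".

Looking at the pairs, the operation is to keep one character in every 3, starting at position 1 (positions 1st, 4th, 7th, ...).
"ybrrmfxlvkmfayh" → "yrxka".

yrxka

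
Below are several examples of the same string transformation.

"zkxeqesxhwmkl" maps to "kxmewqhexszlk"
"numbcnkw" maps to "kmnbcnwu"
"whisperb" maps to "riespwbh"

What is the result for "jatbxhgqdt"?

dtqbgxhjta

The transformation: take characters alternately from the front and the back (1st, last, 2nd, 2nd-last, ...), then move the first 3 characters to the end (rotate left by 3).
Doing the same to "jatbxhgqdt": "dtqbgxhjta".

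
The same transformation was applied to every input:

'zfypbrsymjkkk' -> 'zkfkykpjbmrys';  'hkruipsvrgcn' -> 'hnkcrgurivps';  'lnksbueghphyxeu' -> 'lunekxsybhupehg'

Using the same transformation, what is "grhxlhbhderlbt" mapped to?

The transformation: take characters alternately from the front and the back (1st, last, 2nd, 2nd-last, ...).
"grhxlhbhderlbt" → "gtrbhlxrlehdbh".

gtrbhlxrlehdbh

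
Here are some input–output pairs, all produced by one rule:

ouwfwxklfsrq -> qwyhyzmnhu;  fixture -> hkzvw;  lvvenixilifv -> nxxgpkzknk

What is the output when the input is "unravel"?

Rule — delete the last 2 characters, then shift every letter 2 places forward in the alphabet (wrapping around).
Working it through for "unravel": intermediate "unrav", final "wptcx".

wptcx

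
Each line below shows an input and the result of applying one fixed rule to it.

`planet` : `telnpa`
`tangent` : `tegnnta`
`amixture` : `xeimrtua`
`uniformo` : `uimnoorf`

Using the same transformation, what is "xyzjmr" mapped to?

In each case the input is transformed by: sort the characters into alphabetical order, then swap the first and last characters.
"xyzjmr" → "jmrxyz" → "zmrxyj".

zmrxyj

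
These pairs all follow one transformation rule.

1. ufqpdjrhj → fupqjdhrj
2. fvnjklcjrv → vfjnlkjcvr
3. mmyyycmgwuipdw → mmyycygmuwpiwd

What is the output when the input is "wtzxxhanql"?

twxzhxnalq

Each output is the input with this applied: swap each adjacent pair of characters (1↔2, 3↔4, ...).
Applying that to "wtzxxhanql" gives "twxzhxnalq".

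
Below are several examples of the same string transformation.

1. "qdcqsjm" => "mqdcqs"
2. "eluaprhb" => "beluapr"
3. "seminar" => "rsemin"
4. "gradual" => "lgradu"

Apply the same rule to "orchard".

Each output is the input with this applied: move the last 2 characters to the front (rotate right by 2), then delete the first character.
Doing the same to "orchard": "dorcha".

dorcha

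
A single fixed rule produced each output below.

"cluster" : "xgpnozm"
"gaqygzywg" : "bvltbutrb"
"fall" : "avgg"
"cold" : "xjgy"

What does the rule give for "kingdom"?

The transformation: shift every letter 5 places backward in the alphabet (wrapping around).
For "kingdom" the result is "fdibyjh".

fdibyjh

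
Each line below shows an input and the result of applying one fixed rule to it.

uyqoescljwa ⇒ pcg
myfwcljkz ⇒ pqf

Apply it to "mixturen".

The rule is to shift every letter 6 places forward in the alphabet (wrapping around), then keep only the last 3 characters.
"mixturen" → "xkt".

xkt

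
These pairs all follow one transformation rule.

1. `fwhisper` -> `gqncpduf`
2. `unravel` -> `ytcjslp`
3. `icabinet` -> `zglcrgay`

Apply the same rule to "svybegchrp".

What's happening: shift every letter 2 places backward in the alphabet (wrapping around), then move the first 3 characters to the end (rotate left by 3).
Working it through for "svybegchrp": intermediate "qtwzceafpn", final "zceafpnqtw".
(Check on "fwhisper": → "dufgqncp" → "gqncpduf" ✓)

zceafpnqtw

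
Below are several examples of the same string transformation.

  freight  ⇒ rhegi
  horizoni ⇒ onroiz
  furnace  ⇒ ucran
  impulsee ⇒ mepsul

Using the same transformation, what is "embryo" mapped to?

In each case the input is transformed by: take characters alternately from the front and the back (1st, last, 2nd, 2nd-last, ...), then delete the first 2 characters.
For "embryo" the result is "mybr".

mybr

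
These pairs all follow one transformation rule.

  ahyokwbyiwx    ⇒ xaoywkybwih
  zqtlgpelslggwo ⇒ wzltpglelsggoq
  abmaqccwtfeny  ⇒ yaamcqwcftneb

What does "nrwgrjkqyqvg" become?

Each output is the input with this applied: swap each adjacent pair of characters (1↔2, 3↔4, ...), then swap the first and last characters.
Applying both steps to "nrwgrjkqyqvg": "rngwjrqkqygv", then "vngwjrqkqygr".
(Check on "ahyokwbyiwx": → "haoywkybwix" → "xaoywkybwih" ✓)

vngwjrqkqygr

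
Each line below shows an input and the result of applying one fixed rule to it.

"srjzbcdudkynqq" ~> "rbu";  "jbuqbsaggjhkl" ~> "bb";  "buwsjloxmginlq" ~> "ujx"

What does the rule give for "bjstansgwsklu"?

The transformation: keep one character in every 3, starting at position 2 (positions 2nd, 5th, 8th, ...), then delete the last 2 characters.
For "bjstansgwsklu", step one produces "jagk"; step two turns that into "ja".

ja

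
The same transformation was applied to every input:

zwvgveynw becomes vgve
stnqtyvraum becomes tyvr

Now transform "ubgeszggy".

gesz

Looking at the pairs, the operation is to delete the last 3 characters, then keep only the last 4 characters.
Applying both steps to "ubgeszggy": "ubgesz", then "gesz".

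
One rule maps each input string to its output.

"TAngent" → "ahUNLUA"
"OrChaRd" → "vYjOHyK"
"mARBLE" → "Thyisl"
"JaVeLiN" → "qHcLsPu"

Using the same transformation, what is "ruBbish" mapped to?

YBiIPZO

The rule is to flip the case of every letter, then shift every letter 7 places forward in the alphabet (wrapping around).
Starting from "ruBbish": after the first operation, "RUbBISH"; after the second, "YBiIPZO".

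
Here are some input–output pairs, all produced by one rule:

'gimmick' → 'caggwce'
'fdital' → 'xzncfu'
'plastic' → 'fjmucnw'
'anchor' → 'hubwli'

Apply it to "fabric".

Looking at the pairs, the operation is to swap each adjacent pair of characters (1↔2, 3↔4, ...), then shift every letter 6 places backward in the alphabet (wrapping around).
So "fabric" becomes "uzlvwc".
(Check on "plastic": → "lpsaitc" → "fjmucnw" ✓)

uzlvwc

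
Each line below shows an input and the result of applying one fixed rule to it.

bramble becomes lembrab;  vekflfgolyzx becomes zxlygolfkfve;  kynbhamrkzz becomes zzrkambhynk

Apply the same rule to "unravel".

elavnru

The rule is to reverse the string, then swap each adjacent pair of characters (1↔2, 3↔4, ...).
"unravel" → "levarnu" → "elavnru".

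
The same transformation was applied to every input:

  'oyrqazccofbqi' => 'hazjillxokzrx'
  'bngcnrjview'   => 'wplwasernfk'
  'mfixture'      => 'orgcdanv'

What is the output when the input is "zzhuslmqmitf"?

The pattern: move the first character to the end, then shift every letter 9 places forward in the alphabet (wrapping around).
Starting from "zzhuslmqmitf": after the first operation, "zhuslmqmitfz"; after the second, "iqdbuvzvrcoi".

iqdbuvzvrcoi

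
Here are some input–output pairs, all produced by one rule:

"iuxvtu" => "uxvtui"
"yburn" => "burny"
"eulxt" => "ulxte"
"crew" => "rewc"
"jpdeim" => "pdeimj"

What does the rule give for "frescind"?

rescindf

The transformation: move the first character to the end.
So "frescind" becomes "rescindf".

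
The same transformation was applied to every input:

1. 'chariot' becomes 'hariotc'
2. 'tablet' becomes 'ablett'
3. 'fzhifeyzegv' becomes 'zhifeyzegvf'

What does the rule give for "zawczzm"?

What's happening: move the first character to the end.
On "zawczzm" that produces "awczzmz".

awczzmz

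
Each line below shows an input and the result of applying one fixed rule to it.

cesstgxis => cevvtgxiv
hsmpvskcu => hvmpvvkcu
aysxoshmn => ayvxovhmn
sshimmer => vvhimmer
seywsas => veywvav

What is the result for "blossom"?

Rule — replace every "s" with "v".
So "blossom" becomes "blovvom".

blovvom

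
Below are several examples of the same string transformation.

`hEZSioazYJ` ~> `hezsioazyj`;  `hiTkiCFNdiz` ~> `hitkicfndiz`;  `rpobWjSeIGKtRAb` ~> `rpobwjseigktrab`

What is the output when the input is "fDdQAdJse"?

Looking at the pairs, the operation is to convert every letter to lowercase.
Applying that to "fDdQAdJse" gives "fddqadjse".

fddqadjse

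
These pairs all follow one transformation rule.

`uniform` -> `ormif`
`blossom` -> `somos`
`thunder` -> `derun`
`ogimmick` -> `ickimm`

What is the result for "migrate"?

ategr

Each output is the input with this applied: delete the first 2 characters, then move the last 3 characters to the front (rotate right by 3).
"migrate" → "ategr".
(Check on "blossom": → "ossom" → "somos" ✓)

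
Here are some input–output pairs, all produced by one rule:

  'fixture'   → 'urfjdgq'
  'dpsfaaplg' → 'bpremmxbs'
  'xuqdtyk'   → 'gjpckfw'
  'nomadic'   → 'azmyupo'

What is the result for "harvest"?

mthdeqf

Each output is the input with this applied: shift every letter 12 places forward in the alphabet (wrapping around), then swap each adjacent pair of characters (1↔2, 3↔4, ...).
Doing the same to "harvest": "mthdeqf".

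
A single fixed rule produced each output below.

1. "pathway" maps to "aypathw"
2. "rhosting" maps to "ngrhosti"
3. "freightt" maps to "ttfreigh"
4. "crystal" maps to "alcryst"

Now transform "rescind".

ndresci

The transformation: move the last 2 characters to the front (rotate right by 2).
Applying that to "rescind" gives "ndresci".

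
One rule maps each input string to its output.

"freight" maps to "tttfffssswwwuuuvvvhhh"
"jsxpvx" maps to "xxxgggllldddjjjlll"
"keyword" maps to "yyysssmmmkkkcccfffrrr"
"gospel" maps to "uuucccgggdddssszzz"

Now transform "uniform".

iiibbbwwwtttcccfffaaa

Looking at the pairs, the operation is to shift every letter 12 places backward in the alphabet (wrapping around), then repeat every character 3 times.
"uniform" → "ibwtcfa" → "iiibbbwwwtttcccfffaaa".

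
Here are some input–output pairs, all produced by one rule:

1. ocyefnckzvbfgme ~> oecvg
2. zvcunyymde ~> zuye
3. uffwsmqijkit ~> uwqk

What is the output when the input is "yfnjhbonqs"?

Each output is the input with this applied: keep one character in every 3, starting at position 1 (positions 1st, 4th, 7th, ...).
On "yfnjhbonqs" that produces "yjos".

yjos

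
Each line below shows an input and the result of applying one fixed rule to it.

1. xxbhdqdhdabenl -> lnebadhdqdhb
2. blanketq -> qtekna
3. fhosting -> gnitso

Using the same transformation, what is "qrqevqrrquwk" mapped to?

kwuqrrqveq

Each output is the input with this applied: reverse the string, then delete the last 2 characters.
For "qrqevqrrquwk" the result is "kwuqrrqveq".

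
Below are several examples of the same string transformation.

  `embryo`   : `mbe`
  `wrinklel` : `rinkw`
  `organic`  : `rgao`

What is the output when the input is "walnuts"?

alnw

Each output is the input with this applied: delete the last 3 characters, then move the first character to the end.
"walnuts" → "waln" → "alnw".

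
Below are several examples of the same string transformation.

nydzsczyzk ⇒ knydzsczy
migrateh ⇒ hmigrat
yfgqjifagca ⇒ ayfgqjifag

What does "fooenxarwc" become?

In each case the input is transformed by: move the last character to the front, then delete the last character.
Applying both steps to "fooenxarwc": "cfooenxarw", then "cfooenxar".
(Check on "nydzsczyzk": → "knydzsczyz" → "knydzsczy" ✓)

cfooenxar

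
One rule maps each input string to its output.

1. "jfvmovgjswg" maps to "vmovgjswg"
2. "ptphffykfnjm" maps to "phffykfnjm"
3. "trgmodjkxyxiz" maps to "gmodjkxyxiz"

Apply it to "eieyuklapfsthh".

eyuklapfsthh

Looking at the pairs, the operation is to delete the first 2 characters.
Doing the same to "eieyuklapfsthh": "eyuklapfsthh".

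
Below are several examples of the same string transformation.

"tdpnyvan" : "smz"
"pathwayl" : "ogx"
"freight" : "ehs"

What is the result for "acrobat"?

What's happening: shift every letter 1 place backward in the alphabet (wrapping around), then keep one character in every 3, starting at position 1 (positions 1st, 4th, 7th, ...).
Working it through for "acrobat": intermediate "zbqnazs", final "zns".
(Check on "freight": → "eqdhfgs" → "ehs" ✓)

zns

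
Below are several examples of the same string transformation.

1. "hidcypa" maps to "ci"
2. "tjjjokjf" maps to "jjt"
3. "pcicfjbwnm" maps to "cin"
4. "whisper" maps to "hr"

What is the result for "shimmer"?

hm

In each case the input is transformed by: sort the characters into alphabetical order, then keep one character in every 3, starting at position 2 (positions 2nd, 5th, 8th, ...).
For "shimmer", step one produces "ehimmrs"; step two turns that into "hm".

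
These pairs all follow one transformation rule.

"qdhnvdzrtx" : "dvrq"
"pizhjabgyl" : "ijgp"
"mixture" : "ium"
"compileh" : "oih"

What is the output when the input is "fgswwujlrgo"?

gwlo

The rule is to move the first character to the end, then keep one character in every 3, starting at position 1 (positions 1st, 4th, 7th, ...).
So "fgswwujlrgo" becomes "gwlo".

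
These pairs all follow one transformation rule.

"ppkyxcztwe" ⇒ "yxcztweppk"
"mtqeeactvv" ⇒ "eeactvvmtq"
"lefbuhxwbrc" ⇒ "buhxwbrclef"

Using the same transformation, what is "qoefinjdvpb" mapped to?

In each case the input is transformed by: move the first 3 characters to the end (rotate left by 3).
"qoefinjdvpb" → "finjdvpbqoe".

finjdvpbqoe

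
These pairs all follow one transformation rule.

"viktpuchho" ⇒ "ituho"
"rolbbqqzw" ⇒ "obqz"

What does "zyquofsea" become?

yufe

Looking at the pairs, the operation is to keep every other character starting from the second (positions 2nd, 4th, 6th, ...).
So "zyquofsea" becomes "yufe".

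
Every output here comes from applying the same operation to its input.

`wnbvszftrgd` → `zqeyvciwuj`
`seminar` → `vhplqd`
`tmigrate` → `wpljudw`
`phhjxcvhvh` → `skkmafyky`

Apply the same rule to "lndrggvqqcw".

Rule — delete the last character, then shift every letter 3 places forward in the alphabet (wrapping around).
For "lndrggvqqcw", step one produces "lndrggvqqc"; step two turns that into "oqgujjyttf".

oqgujjyttf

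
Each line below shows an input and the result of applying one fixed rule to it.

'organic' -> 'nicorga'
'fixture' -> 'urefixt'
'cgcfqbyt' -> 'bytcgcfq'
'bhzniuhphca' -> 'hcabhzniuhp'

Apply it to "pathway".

The transformation: move the last 3 characters to the front (rotate right by 3).
On "pathway" that produces "waypath".

waypath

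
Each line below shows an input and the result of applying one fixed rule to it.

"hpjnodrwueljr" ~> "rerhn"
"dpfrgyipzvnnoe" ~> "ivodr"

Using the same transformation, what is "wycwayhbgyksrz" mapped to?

Looking at the pairs, the operation is to keep one character in every 3, starting at position 1 (positions 1st, 4th, 7th, ...), then move the last 3 characters to the front (rotate right by 3).
"wycwayhbgyksrz" → "wwhyr" → "hyrww".

hyrww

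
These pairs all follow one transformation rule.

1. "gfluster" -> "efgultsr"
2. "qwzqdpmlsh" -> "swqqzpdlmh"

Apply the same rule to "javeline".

What's happening: swap each adjacent pair of characters (1↔2, 3↔4, ...), then move the last character to the front.
"javeline" → "ajevilen" → "najevile".
(Check on "gfluster": → "fgultsre" → "efgultsr" ✓)

najevile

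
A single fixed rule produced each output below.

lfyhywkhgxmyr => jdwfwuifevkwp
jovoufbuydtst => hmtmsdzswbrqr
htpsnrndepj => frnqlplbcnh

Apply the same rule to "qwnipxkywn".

oulgnviwul

Rule — shift every letter 2 places backward in the alphabet (wrapping around).
Applying that to "qwnipxkywn" gives "oulgnviwul".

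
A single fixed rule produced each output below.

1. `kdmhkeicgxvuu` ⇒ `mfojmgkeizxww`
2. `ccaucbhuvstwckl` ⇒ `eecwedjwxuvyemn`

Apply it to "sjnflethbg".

ulphngvjdi

The pattern: shift every letter 2 places forward in the alphabet (wrapping around).
"sjnflethbg" → "ulphngvjdi".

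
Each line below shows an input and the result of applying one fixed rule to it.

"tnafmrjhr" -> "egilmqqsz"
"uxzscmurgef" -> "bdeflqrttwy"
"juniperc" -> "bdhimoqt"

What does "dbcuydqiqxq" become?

The pattern: shift every letter 1 place backward in the alphabet (wrapping around), then sort the characters into alphabetical order.
For "dbcuydqiqxq" the result is "abcchppptwx".

abcchppptwx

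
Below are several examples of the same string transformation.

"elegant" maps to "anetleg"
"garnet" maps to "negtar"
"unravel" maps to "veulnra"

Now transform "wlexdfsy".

fswylexd

The transformation: swap the first and last characters, then move the last 3 characters to the front (rotate right by 3).
On "wlexdfsy": the first step gives "ylexdfsw", and the second then gives "fswylexd".
(Check on "elegant": → "tlegane" → "anetleg" ✓)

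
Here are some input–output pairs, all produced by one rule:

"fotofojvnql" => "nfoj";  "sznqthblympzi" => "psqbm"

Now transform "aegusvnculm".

uaun

The pattern: move the last 3 characters to the front (rotate right by 3), then keep one character in every 3, starting at position 1 (positions 1st, 4th, 7th, ...).
For "aegusvnculm" the result is "uaun".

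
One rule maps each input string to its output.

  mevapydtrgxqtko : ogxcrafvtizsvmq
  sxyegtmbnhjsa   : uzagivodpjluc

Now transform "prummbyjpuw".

Rule — shift every letter 2 places forward in the alphabet (wrapping around).
So "prummbyjpuw" becomes "rtwoodalrwy".

rtwoodalrwy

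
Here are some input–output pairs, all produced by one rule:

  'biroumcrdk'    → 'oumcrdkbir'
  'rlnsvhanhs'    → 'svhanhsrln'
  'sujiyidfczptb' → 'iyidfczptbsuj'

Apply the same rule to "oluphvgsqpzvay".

phvgsqpzvayolu

The rule is to move the first 3 characters to the end (rotate left by 3).
So "oluphvgsqpzvay" becomes "phvgsqpzvayolu".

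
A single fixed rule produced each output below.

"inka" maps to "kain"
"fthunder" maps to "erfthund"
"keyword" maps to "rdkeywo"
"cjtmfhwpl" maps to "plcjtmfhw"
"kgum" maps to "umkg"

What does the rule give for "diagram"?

amdiagr

Looking at the pairs, the operation is to move the last 2 characters to the front (rotate right by 2).
On "diagram" that produces "amdiagr".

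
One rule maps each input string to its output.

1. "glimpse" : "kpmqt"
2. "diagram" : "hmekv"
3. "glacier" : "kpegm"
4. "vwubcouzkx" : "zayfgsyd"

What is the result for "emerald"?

iqive

The pattern: delete the last 2 characters, then shift every letter 4 places forward in the alphabet (wrapping around).
For "emerald", step one produces "emera"; step two turns that into "iqive".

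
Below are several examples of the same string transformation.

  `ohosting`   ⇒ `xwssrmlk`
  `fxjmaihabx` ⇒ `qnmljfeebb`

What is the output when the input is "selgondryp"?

Each output is the input with this applied: shift every letter 4 places forward in the alphabet (wrapping around), then sort the characters into reverse alphabetical order.
On "selgondryp": the first step gives "wipksrhvct", and the second then gives "wvtsrpkihc".
(Check on "ohosting": → "slswxmrk" → "xwssrmlk" ✓)

wvtsrpkihc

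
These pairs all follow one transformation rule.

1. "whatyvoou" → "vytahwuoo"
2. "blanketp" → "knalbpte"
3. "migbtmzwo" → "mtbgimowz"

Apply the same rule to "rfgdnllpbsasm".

In each case the input is transformed by: reverse the string, then move the first 3 characters to the end (rotate left by 3).
Applying both steps to "rfgdnllpbsasm": "msasbpllndgfr", then "sbpllndgfrmsa".

sbpllndgfrmsa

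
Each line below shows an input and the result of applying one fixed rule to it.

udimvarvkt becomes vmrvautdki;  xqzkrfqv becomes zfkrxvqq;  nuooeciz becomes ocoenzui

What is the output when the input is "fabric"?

Each output is the input with this applied: take characters alternately from the front and the back (1st, last, 2nd, 2nd-last, ...), then swap the front and back halves of the string.
Applying that to "fabric" gives "ibrfca".
(Check on "nuooeciz": → "nzuiocoe" → "ocoenzui" ✓)

ibrfca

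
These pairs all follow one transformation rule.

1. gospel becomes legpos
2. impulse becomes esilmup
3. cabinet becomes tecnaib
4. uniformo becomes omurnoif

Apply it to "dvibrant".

tndavrib

Each output is the input with this applied: move the last character to the front, then take characters alternately from the front and the back (1st, last, 2nd, 2nd-last, ...).
For "dvibrant", step one produces "tdvibran"; step two turns that into "tndavrib".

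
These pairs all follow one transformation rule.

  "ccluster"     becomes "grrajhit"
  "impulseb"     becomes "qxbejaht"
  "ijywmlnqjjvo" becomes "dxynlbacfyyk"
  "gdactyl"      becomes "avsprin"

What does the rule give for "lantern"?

capcitg

The pattern: move the last character to the front, then shift every letter 11 places backward in the alphabet (wrapping around).
On "lantern" that produces "capcitg".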